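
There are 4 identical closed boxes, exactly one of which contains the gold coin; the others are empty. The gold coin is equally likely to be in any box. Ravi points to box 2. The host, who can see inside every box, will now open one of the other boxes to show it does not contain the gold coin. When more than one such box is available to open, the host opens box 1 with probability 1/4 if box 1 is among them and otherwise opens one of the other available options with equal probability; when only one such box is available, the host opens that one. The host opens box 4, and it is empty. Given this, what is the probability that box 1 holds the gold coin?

Consider each possible location of the gold coin in turn.
If it is in box 1 (prior 1/4): box 1 holds the prize so is unavailable; the host chooses uniformly among the 2 others, probability 1/2; weight (1/4)·(1/2) = 1/8.
If it is in box 2 (prior 1/4): box 1 is available but not opened; box 4 gets probability (1 − 1/4)/2 = 3/8; weight (1/4)·(3/8) = 3/32.
If it is in box 3 (prior 1/4): box 1 is available but not opened, probability 3/4; weight (1/4)·(3/4) = 3/16.
If it is in box 4 (prior 1/4): the host opened box 4, so this case is ruled out; weight (1/4)·0 = 0.
The weights sum to 13/32.
So P(the gold coin in box 1 | the host opened box 4) = (1/8) / (13/32) = 4/13.

4/13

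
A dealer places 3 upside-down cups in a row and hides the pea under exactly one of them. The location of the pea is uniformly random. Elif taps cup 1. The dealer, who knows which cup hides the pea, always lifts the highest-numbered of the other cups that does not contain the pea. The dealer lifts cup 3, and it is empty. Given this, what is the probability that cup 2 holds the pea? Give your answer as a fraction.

1/2

Apply Bayes' rule, conditioning on where the pea actually is.
If it is under either of cups 1 and 2 (prior 1/3 each): cup 3 is the highest-numbered option available, probability 1; weight (1/3)·1 = 1/3 each.
If it is under cup 3 (prior 1/3): the dealer opened cup 3, so this case is ruled out; weight (1/3)·0 = 0.
The weights sum to 2/3.
So P(the pea under cup 2 | the dealer opened cup 3) = (1/3) / (2/3) = 1/2.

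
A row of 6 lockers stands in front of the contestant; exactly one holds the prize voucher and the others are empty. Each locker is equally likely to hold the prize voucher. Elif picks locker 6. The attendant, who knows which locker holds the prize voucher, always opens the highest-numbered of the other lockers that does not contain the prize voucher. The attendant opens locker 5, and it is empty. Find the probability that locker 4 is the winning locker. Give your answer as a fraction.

Apply Bayes' rule, conditioning on where the prize voucher actually is.
If it is in any of lockers 1, 2, 3, 4, and 6 (prior 1/6 each): locker 5 is the highest-numbered option available, probability 1; weight (1/6)·1 = 1/6 each.
If it is in locker 5 (prior 1/6): the attendant opened locker 5, so this case is ruled out; weight (1/6)·0 = 0.
The weights sum to 5/6.
So P(the prize voucher in locker 4 | the attendant opened locker 5) = (1/6) / (5/6) = 1/5.

1/5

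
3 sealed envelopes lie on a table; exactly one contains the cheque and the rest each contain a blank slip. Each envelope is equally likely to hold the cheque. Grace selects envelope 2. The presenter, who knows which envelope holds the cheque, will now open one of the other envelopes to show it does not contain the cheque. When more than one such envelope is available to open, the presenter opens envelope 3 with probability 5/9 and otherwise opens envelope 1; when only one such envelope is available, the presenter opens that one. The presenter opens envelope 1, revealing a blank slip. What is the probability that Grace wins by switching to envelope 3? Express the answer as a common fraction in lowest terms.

Apply Bayes' rule, conditioning on where the cheque actually is.
If it is in envelope 1 (prior 1/3): the presenter opened envelope 1, so this case is ruled out; weight (1/3)·0 = 0.
If it is in envelope 2 (prior 1/3): envelope 3 is available but not opened, probability 4/9; weight (1/3)·(4/9) = 4/27.
If it is in envelope 3 (prior 1/3): only envelope 1 is available, probability 1; weight (1/3)·1 = 1/3.
The weights sum to 13/27.
So P(the cheque in envelope 3 | the presenter opened envelope 1) = (1/3) / (13/27) = 9/13.

9/13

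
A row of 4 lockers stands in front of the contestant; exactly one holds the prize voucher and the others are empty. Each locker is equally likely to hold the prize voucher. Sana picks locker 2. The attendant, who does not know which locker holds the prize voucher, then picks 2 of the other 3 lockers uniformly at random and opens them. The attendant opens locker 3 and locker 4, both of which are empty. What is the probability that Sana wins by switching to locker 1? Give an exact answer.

Consider each possible location of the prize voucher in turn.
If it is in either of lockers 1 and 2 (prior 1/4 each): the attendant picks exactly this set with probability 1/3 regardless, and none is the prize; weight (1/4)·(1/3) = 1/12 each.
If it is in either of lockers 3 and 4 (prior 1/4 each): that locker was opened and seen not to hold the prize — ruled out; weight (1/4)·0 = 0 each.
The weights sum to 1/6.
So P(the prize voucher in locker 1 | the attendant opened locker 3 and locker 4) = (1/12) / (1/6) = 1/2.

1/2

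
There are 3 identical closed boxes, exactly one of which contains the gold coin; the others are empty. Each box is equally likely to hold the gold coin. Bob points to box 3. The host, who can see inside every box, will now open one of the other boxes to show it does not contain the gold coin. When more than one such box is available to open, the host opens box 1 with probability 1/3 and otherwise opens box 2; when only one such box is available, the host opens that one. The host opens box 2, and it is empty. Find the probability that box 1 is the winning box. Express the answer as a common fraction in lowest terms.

3/5

Condition on the true location of the gold coin.
If it is in box 1 (prior 1/3): only box 2 is available, probability 1; weight (1/3)·1 = 1/3.
If it is in box 2 (prior 1/3): the host opened box 2, so this case is ruled out; weight (1/3)·0 = 0.
If it is in box 3 (prior 1/3): box 1 is available but not opened, probability 2/3; weight (1/3)·(2/3) = 2/9.
The weights sum to 5/9.
So P(the gold coin in box 1 | the host opened box 2) = (1/3) / (5/9) = 3/5.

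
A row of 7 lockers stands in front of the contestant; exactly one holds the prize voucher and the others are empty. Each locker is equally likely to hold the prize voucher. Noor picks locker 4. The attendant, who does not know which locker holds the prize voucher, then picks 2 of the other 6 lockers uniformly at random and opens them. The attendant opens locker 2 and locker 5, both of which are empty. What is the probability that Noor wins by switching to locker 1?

Condition on the true location of the prize voucher.
If it is in any of lockers 1, 3, 4, 6, and 7 (prior 1/7 each): the attendant picks exactly this set with probability 1/15 regardless, and none is the prize; weight (1/7)·(1/15) = 1/105 each.
If it is in either of lockers 2 and 5 (prior 1/7 each): that locker was opened and seen not to hold the prize — ruled out; weight (1/7)·0 = 0 each.
The weights sum to 1/21.
So P(the prize voucher in locker 1 | the attendant opened locker 2 and locker 5) = (1/105) / (1/21) = 1/5.

1/5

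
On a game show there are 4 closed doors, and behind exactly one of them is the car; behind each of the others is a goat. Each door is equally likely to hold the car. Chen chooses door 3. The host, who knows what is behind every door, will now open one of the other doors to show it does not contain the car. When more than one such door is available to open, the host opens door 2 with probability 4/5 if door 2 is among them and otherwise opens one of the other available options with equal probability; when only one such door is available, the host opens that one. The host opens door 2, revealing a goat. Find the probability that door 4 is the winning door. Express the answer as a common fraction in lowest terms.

Consider each possible location of the car in turn.
If it is behind any of doors 1, 3, and 4 (prior 1/4 each): door 2 is available, opened with probability 4/5; weight (1/4)·(4/5) = 1/5 each.
If it is behind door 2 (prior 1/4): the host opened door 2, so this case is ruled out; weight (1/4)·0 = 0.
The weights sum to 3/5.
So P(the car behind door 4 | the host opened door 2) = (1/5) / (3/5) = 1/3.

1/3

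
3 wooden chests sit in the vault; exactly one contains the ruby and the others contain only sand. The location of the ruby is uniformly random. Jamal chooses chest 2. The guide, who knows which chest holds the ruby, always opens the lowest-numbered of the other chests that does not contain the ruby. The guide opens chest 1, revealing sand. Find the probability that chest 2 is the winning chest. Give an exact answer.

Consider each possible location of the ruby in turn.
If it is in chest 1 (prior 1/3): the guide opened chest 1, so this case is ruled out; weight (1/3)·0 = 0.
If it is in either of chests 2 and 3 (prior 1/3 each): chest 1 is the lowest-numbered option available, probability 1; weight (1/3)·1 = 1/3 each.
The weights sum to 2/3.
So P(the ruby in chest 2 | the guide opened chest 1) = (1/3) / (2/3) = 1/2.

1/2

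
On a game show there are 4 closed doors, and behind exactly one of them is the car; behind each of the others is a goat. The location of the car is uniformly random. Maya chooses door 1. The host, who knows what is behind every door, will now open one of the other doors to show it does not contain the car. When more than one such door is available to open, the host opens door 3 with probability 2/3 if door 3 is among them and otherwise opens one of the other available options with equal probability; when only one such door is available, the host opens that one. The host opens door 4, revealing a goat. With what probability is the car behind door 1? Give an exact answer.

1/6

Condition on the true location of the car.
If it is behind door 1 (prior 1/4): door 3 is available but not opened; door 4 gets probability (1 − 2/3)/2 = 1/6; weight (1/4)·(1/6) = 1/24.
If it is behind door 2 (prior 1/4): door 3 is available but not opened, probability 1/3; weight (1/4)·(1/3) = 1/12.
If it is behind door 3 (prior 1/4): door 3 holds the prize so is unavailable; the host chooses uniformly among the 2 others, probability 1/2; weight (1/4)·(1/2) = 1/8.
If it is behind door 4 (prior 1/4): the host opened door 4, so this case is ruled out; weight (1/4)·0 = 0.
The weights sum to 1/4.
So P(the car behind door 1 | the host opened door 4) = (1/24) / (1/4) = 1/6.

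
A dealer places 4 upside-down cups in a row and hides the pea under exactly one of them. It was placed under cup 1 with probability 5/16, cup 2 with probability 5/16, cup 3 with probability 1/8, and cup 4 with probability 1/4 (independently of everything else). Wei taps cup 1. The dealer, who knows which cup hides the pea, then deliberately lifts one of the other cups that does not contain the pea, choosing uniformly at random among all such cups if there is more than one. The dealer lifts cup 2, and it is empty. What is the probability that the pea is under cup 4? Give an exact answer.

3/7

Condition on the true location of the pea.
If it is under cup 1 (prior 5/16): the dealer has 3 equally likely choices, so probability 1/3; weight (5/16)·(1/3) = 5/48.
If it is under cup 2 (prior 5/16): the dealer opened cup 2, so this case is ruled out; weight (5/16)·0 = 0.
If it is under cup 3 (prior 1/8): the dealer has 2 equally likely choices, so probability 1/2; weight (1/8)·(1/2) = 1/16.
If it is under cup 4 (prior 1/4): the dealer has 2 equally likely choices, so probability 1/2; weight (1/4)·(1/2) = 1/8.
The weights sum to 7/24.
So P(the pea under cup 4 | the dealer opened cup 2) = (1/8) / (7/24) = 3/7.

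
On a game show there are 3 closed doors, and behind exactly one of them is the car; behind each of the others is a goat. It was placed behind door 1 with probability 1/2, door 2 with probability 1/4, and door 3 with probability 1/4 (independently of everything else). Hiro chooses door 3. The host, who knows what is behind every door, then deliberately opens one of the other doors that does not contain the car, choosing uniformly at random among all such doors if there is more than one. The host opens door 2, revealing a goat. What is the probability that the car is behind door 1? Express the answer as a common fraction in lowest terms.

Consider each possible location of the car in turn.
If it is behind door 1 (prior 1/2): the host has no choice, probability 1; weight (1/2)·1 = 1/2.
If it is behind door 2 (prior 1/4): the host opened door 2, so this case is ruled out; weight (1/4)·0 = 0.
If it is behind door 3 (prior 1/4): the host has 2 equally likely choices, so probability 1/2; weight (1/4)·(1/2) = 1/8.
The weights sum to 5/8.
So P(the car behind door 1 | the host opened door 2) = (1/2) / (5/8) = 4/5.

4/5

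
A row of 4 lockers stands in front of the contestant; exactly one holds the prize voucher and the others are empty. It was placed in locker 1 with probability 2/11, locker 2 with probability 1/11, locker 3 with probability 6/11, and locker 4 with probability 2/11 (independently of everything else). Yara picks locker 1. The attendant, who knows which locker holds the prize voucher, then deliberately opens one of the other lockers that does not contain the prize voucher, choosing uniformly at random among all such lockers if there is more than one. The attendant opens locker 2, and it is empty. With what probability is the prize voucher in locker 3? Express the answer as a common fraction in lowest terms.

9/14

Consider each possible location of the prize voucher in turn.
If it is in locker 1 (prior 2/11): the attendant has 3 equally likely choices, so probability 1/3; weight (2/11)·(1/3) = 2/33.
If it is in locker 2 (prior 1/11): the attendant opened locker 2, so this case is ruled out; weight (1/11)·0 = 0.
If it is in locker 3 (prior 6/11): the attendant has 2 equally likely choices, so probability 1/2; weight (6/11)·(1/2) = 3/11.
If it is in locker 4 (prior 2/11): the attendant has 2 equally likely choices, so probability 1/2; weight (2/11)·(1/2) = 1/11.
The weights sum to 14/33.
So P(the prize voucher in locker 3 | the attendant opened locker 2) = (3/11) / (14/33) = 9/14.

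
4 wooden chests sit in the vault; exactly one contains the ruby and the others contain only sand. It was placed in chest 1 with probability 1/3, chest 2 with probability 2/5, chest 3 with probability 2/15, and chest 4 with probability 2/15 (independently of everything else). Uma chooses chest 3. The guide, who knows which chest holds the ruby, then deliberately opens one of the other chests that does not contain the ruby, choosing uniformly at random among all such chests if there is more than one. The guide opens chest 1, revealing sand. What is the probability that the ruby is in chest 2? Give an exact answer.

9/14

Consider each possible location of the ruby in turn.
If it is in chest 1 (prior 1/3): the guide opened chest 1, so this case is ruled out; weight (1/3)·0 = 0.
If it is in chest 2 (prior 2/5): the guide has 2 equally likely choices, so probability 1/2; weight (2/5)·(1/2) = 1/5.
If it is in chest 3 (prior 2/15): the guide has 3 equally likely choices, so probability 1/3; weight (2/15)·(1/3) = 2/45.
If it is in chest 4 (prior 2/15): the guide has 2 equally likely choices, so probability 1/2; weight (2/15)·(1/2) = 1/15.
The weights sum to 14/45.
So P(the ruby in chest 2 | the guide opened chest 1) = (1/5) / (14/45) = 9/14.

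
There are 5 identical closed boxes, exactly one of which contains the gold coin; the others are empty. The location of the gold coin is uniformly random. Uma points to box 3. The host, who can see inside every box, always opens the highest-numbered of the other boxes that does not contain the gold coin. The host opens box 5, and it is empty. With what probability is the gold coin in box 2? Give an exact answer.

Condition on the true location of the gold coin.
If it is in any of boxes 1, 2, 3, and 4 (prior 1/5 each): box 5 is the highest-numbered option available, probability 1; weight (1/5)·1 = 1/5 each.
If it is in box 5 (prior 1/5): the host opened box 5, so this case is ruled out; weight (1/5)·0 = 0.
The weights sum to 4/5.
So P(the gold coin in box 2 | the host opened box 5) = (1/5) / (4/5) = 1/4.

1/4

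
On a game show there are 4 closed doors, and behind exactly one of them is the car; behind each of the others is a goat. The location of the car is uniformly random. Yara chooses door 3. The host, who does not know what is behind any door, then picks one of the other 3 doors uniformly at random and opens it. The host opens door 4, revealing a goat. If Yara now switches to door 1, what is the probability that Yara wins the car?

Condition on the true location of the car.
If it is behind any of doors 1, 2, and 3 (prior 1/4 each): the host picks door 4 with probability 1/3 regardless, and it is not the prize; weight (1/4)·(1/3) = 1/12 each.
If it is behind door 4 (prior 1/4): the host opened door 4, so this case is ruled out; weight (1/4)·0 = 0.
The weights sum to 1/4.
So P(the car behind door 1 | the host opened door 4) = (1/12) / (1/4) = 1/3.

1/3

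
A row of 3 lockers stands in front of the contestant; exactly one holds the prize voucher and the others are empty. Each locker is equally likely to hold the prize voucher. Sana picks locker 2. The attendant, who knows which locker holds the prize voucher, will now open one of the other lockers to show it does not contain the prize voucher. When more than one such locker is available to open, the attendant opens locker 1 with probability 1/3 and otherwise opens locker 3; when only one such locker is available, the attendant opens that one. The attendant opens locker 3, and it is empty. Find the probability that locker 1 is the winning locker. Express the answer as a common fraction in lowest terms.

3/5

Consider each possible location of the prize voucher in turn.
If it is in locker 1 (prior 1/3): only locker 3 is available, probability 1; weight (1/3)·1 = 1/3.
If it is in locker 2 (prior 1/3): locker 1 is available but not opened, probability 2/3; weight (1/3)·(2/3) = 2/9.
If it is in locker 3 (prior 1/3): the attendant opened locker 3, so this case is ruled out; weight (1/3)·0 = 0.
The weights sum to 5/9.
So P(the prize voucher in locker 1 | the attendant opened locker 3) = (1/3) / (5/9) = 3/5.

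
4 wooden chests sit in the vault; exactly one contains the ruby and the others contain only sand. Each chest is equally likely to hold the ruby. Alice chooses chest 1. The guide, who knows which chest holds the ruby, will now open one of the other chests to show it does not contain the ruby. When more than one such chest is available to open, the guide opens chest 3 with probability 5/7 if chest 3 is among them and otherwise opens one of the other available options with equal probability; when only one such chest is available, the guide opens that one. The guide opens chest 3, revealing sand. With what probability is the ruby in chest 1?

1/3

Apply Bayes' rule, conditioning on where the ruby actually is.
If it is in any of chests 1, 2, and 4 (prior 1/4 each): chest 3 is available, opened with probability 5/7; weight (1/4)·(5/7) = 5/28 each.
If it is in chest 3 (prior 1/4): the guide opened chest 3, so this case is ruled out; weight (1/4)·0 = 0.
The weights sum to 15/28.
So P(the ruby in chest 1 | the guide opened chest 3) = (5/28) / (15/28) = 1/3.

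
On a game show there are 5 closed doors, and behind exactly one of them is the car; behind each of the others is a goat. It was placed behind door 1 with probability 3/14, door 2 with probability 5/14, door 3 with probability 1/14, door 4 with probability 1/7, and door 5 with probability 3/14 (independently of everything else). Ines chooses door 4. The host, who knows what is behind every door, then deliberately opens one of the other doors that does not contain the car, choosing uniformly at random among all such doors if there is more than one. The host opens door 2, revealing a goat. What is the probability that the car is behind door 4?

Apply Bayes' rule, conditioning on where the car actually is.
If it is behind either of doors 1 and 5 (prior 3/14 each): the host has 3 equally likely choices, so probability 1/3; weight (3/14)·(1/3) = 1/14 each.
If it is behind door 2 (prior 5/14): the host opened door 2, so this case is ruled out; weight (5/14)·0 = 0.
If it is behind door 3 (prior 1/14): the host has 3 equally likely choices, so probability 1/3; weight (1/14)·(1/3) = 1/42.
If it is behind door 4 (prior 1/7): the host has 4 equally likely choices, so probability 1/4; weight (1/7)·(1/4) = 1/28.
The weights sum to 17/84.
So P(the car behind door 4 | the host opened door 2) = (1/28) / (17/84) = 3/17.

3/17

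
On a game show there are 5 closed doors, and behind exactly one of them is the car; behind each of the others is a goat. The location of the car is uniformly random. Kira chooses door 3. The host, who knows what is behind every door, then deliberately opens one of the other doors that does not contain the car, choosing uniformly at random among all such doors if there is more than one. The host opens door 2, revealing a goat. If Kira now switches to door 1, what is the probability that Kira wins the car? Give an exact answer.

4/15

Consider each possible location of the car in turn.
If it is behind any of doors 1, 4, and 5 (prior 1/5 each): the host has 3 equally likely choices, so probability 1/3; weight (1/5)·(1/3) = 1/15 each.
If it is behind door 2 (prior 1/5): the host opened door 2, so this case is ruled out; weight (1/5)·0 = 0.
If it is behind door 3 (prior 1/5): the host has 4 equally likely choices, so probability 1/4; weight (1/5)·(1/4) = 1/20.
The weights sum to 1/4.
So P(the car behind door 1 | the host opened door 2) = (1/15) / (1/4) = 4/15.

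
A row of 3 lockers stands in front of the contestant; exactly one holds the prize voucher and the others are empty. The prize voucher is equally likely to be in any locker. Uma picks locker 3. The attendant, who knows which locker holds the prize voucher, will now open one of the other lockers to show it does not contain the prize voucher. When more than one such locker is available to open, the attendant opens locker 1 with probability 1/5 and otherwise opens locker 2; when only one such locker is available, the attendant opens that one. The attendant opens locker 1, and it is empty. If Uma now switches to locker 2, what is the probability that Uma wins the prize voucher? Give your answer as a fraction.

Condition on the true location of the prize voucher.
If it is in locker 1 (prior 1/3): the attendant opened locker 1, so this case is ruled out; weight (1/3)·0 = 0.
If it is in locker 2 (prior 1/3): only locker 1 is available, probability 1; weight (1/3)·1 = 1/3.
If it is in locker 3 (prior 1/3): locker 1 is available, opened with probability 1/5; weight (1/3)·(1/5) = 1/15.
The weights sum to 2/5.
So P(the prize voucher in locker 2 | the attendant opened locker 1) = (1/3) / (2/5) = 5/6.

5/6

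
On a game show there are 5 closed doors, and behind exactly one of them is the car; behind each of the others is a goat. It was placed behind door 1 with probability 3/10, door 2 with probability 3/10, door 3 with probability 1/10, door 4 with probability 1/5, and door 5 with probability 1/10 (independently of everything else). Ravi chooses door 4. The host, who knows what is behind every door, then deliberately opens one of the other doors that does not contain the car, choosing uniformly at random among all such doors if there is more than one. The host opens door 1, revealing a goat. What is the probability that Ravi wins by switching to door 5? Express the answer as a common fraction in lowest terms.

Consider each possible location of the car in turn.
If it is behind door 1 (prior 3/10): the host opened door 1, so this case is ruled out; weight (3/10)·0 = 0.
If it is behind door 2 (prior 3/10): the host has 3 equally likely choices, so probability 1/3; weight (3/10)·(1/3) = 1/10.
If it is behind either of doors 3 and 5 (prior 1/10 each): the host has 3 equally likely choices, so probability 1/3; weight (1/10)·(1/3) = 1/30 each.
If it is behind door 4 (prior 1/5): the host has 4 equally likely choices, so probability 1/4; weight (1/5)·(1/4) = 1/20.
The weights sum to 13/60.
So P(the car behind door 5 | the host opened door 1) = (1/30) / (13/60) = 2/13.

2/13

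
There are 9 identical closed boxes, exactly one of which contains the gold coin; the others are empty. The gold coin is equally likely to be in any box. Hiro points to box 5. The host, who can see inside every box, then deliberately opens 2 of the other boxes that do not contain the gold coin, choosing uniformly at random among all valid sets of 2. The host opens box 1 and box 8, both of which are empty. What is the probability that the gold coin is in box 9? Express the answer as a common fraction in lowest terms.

4/27

Apply Bayes' rule, conditioning on where the gold coin actually is.
If it is in either of boxes 1 and 8 (prior 1/9 each): that box was opened and seen not to hold the prize — ruled out; weight (1/9)·0 = 0 each.
If it is in any of boxes 2, 3, 4, 6, 7, and 9 (prior 1/9 each): the host has 21 equally likely choices, so probability 1/21; weight (1/9)·(1/21) = 1/189 each.
If it is in box 5 (prior 1/9): the host has 28 equally likely choices, so probability 1/28; weight (1/9)·(1/28) = 1/252.
The weights sum to 1/28.
So P(the gold coin in box 9 | the host opened box 1 and box 8) = (1/189) / (1/28) = 4/27.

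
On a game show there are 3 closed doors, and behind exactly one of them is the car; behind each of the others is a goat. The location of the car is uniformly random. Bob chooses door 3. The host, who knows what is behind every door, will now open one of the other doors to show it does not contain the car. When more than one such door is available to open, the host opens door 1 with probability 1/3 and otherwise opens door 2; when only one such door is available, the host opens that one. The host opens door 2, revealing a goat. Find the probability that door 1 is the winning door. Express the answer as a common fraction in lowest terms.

Condition on the true location of the car.
If it is behind door 1 (prior 1/3): only door 2 is available, probability 1; weight (1/3)·1 = 1/3.
If it is behind door 2 (prior 1/3): the host opened door 2, so this case is ruled out; weight (1/3)·0 = 0.
If it is behind door 3 (prior 1/3): door 1 is available but not opened, probability 2/3; weight (1/3)·(2/3) = 2/9.
The weights sum to 5/9.
So P(the car behind door 1 | the host opened door 2) = (1/3) / (5/9) = 3/5.

3/5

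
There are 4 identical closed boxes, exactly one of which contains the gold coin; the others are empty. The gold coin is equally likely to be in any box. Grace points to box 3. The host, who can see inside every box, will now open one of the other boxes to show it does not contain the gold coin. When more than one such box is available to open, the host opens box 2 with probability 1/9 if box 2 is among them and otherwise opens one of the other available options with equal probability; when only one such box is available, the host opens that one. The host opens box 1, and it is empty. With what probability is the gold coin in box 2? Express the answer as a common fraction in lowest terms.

Apply Bayes' rule, conditioning on where the gold coin actually is.
If it is in box 1 (prior 1/4): the host opened box 1, so this case is ruled out; weight (1/4)·0 = 0.
If it is in box 2 (prior 1/4): box 2 holds the prize so is unavailable; the host chooses uniformly among the 2 others, probability 1/2; weight (1/4)·(1/2) = 1/8.
If it is in box 3 (prior 1/4): box 2 is available but not opened; box 1 gets probability (1 − 1/9)/2 = 4/9; weight (1/4)·(4/9) = 1/9.
If it is in box 4 (prior 1/4): box 2 is available but not opened, probability 8/9; weight (1/4)·(8/9) = 2/9.
The weights sum to 11/24.
So P(the gold coin in box 2 | the host opened box 1) = (1/8) / (11/24) = 3/11.

3/11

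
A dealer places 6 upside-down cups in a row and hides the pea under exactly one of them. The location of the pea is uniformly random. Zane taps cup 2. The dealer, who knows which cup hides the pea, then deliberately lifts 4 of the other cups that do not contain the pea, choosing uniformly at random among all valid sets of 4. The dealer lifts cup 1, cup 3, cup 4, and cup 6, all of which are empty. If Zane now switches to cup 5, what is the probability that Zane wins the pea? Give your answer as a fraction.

Apply Bayes' rule, conditioning on where the pea actually is.
If it is under any of cups 1, 3, 4, and 6 (prior 1/6 each): that cup was opened and seen not to hold the prize — ruled out; weight (1/6)·0 = 0 each.
If it is under cup 2 (prior 1/6): the dealer has 5 equally likely choices, so probability 1/5; weight (1/6)·(1/5) = 1/30.
If it is under cup 5 (prior 1/6): the dealer has no choice, probability 1; weight (1/6)·1 = 1/6.
The weights sum to 1/5.
So P(the pea under cup 5 | the dealer opened cup 1, cup 3, cup 4, and cup 6) = (1/6) / (1/5) = 5/6.

5/6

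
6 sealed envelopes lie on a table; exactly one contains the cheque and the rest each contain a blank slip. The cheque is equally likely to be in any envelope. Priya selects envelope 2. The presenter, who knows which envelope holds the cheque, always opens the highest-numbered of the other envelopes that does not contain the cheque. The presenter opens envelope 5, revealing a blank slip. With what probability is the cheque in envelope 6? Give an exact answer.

1

Apply Bayes' rule, conditioning on where the cheque actually is.
If it is in any of envelopes 1, 2, 3, and 4 (prior 1/6 each): the presenter would have opened envelope 6 instead, probability 0; weight (1/6)·0 = 0 each.
If it is in envelope 5 (prior 1/6): the presenter opened envelope 5, so this case is ruled out; weight (1/6)·0 = 0.
If it is in envelope 6 (prior 1/6): envelope 5 is the highest-numbered option available, probability 1; weight (1/6)·1 = 1/6.
The weights sum to 1/6.
So P(the cheque in envelope 6 | the presenter opened envelope 5) = (1/6) / (1/6) = 1.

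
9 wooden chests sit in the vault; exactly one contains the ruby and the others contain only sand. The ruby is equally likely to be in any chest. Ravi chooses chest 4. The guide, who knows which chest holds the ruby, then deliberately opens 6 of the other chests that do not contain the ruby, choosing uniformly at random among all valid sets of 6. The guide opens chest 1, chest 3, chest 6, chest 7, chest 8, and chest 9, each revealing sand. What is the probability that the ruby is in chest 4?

1/9

Condition on the true location of the ruby.
If it is in any of chests 1, 3, 6, 7, 8, and 9 (prior 1/9 each): that chest was opened and seen not to hold the prize — ruled out; weight (1/9)·0 = 0 each.
If it is in either of chests 2 and 5 (prior 1/9 each): the guide has 7 equally likely choices, so probability 1/7; weight (1/9)·(1/7) = 1/63 each.
If it is in chest 4 (prior 1/9): the guide has 28 equally likely choices, so probability 1/28; weight (1/9)·(1/28) = 1/252.
The weights sum to 1/28.
So P(the ruby in chest 4 | the guide opened chest 1, chest 3, chest 6, chest 7, chest 8, and chest 9) = (1/252) / (1/28) = 1/9.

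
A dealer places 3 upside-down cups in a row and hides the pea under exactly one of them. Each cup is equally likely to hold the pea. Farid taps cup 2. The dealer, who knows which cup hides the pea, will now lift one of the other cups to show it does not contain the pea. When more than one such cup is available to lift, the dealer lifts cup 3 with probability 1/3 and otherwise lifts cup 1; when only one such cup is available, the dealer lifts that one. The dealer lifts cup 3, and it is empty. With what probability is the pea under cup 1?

Apply Bayes' rule, conditioning on where the pea actually is.
If it is under cup 1 (prior 1/3): only cup 3 is available, probability 1; weight (1/3)·1 = 1/3.
If it is under cup 2 (prior 1/3): cup 3 is available, opened with probability 1/3; weight (1/3)·(1/3) = 1/9.
If it is under cup 3 (prior 1/3): the dealer opened cup 3, so this case is ruled out; weight (1/3)·0 = 0.
The weights sum to 4/9.
So P(the pea under cup 1 | the dealer opened cup 3) = (1/3) / (4/9) = 3/4.

3/4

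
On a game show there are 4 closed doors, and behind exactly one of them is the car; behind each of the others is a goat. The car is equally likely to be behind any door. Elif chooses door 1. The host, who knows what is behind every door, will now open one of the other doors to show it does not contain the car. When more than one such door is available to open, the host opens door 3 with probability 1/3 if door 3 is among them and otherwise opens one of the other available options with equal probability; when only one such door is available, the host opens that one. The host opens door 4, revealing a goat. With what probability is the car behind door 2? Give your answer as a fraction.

4/9

Consider each possible location of the car in turn.
If it is behind door 1 (prior 1/4): door 3 is available but not opened; door 4 gets probability (1 − 1/3)/2 = 1/3; weight (1/4)·(1/3) = 1/12.
If it is behind door 2 (prior 1/4): door 3 is available but not opened, probability 2/3; weight (1/4)·(2/3) = 1/6.
If it is behind door 3 (prior 1/4): door 3 holds the prize so is unavailable; the host chooses uniformly among the 2 others, probability 1/2; weight (1/4)·(1/2) = 1/8.
If it is behind door 4 (prior 1/4): the host opened door 4, so this case is ruled out; weight (1/4)·0 = 0.
The weights sum to 3/8.
So P(the car behind door 2 | the host opened door 4) = (1/6) / (3/8) = 4/9.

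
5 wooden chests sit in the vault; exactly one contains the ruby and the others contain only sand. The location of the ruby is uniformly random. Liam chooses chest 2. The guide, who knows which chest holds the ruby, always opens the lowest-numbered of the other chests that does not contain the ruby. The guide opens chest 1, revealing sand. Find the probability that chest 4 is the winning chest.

1/4

Apply Bayes' rule, conditioning on where the ruby actually is.
If it is in chest 1 (prior 1/5): the guide opened chest 1, so this case is ruled out; weight (1/5)·0 = 0.
If it is in any of chests 2, 3, 4, and 5 (prior 1/5 each): chest 1 is the lowest-numbered option available, probability 1; weight (1/5)·1 = 1/5 each.
The weights sum to 4/5.
So P(the ruby in chest 4 | the guide opened chest 1) = (1/5) / (4/5) = 1/4.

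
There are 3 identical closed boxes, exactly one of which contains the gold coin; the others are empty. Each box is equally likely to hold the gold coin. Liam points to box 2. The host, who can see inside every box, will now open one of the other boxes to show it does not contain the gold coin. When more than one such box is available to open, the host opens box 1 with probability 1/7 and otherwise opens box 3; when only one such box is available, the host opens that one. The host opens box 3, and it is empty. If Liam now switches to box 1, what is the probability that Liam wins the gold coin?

Apply Bayes' rule, conditioning on where the gold coin actually is.
If it is in box 1 (prior 1/3): only box 3 is available, probability 1; weight (1/3)·1 = 1/3.
If it is in box 2 (prior 1/3): box 1 is available but not opened, probability 6/7; weight (1/3)·(6/7) = 2/7.
If it is in box 3 (prior 1/3): the host opened box 3, so this case is ruled out; weight (1/3)·0 = 0.
The weights sum to 13/21.
So P(the gold coin in box 1 | the host opened box 3) = (1/3) / (13/21) = 7/13.

7/13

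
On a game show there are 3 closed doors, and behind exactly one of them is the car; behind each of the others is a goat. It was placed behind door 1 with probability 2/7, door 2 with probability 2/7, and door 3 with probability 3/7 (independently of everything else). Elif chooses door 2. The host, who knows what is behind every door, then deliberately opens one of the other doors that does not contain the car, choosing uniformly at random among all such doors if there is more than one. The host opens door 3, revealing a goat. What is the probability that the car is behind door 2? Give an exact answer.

Condition on the true location of the car.
If it is behind door 1 (prior 2/7): the host has no choice, probability 1; weight (2/7)·1 = 2/7.
If it is behind door 2 (prior 2/7): the host has 2 equally likely choices, so probability 1/2; weight (2/7)·(1/2) = 1/7.
If it is behind door 3 (prior 3/7): the host opened door 3, so this case is ruled out; weight (3/7)·0 = 0.
The weights sum to 3/7.
So P(the car behind door 2 | the host opened door 3) = (1/7) / (3/7) = 1/3.

1/3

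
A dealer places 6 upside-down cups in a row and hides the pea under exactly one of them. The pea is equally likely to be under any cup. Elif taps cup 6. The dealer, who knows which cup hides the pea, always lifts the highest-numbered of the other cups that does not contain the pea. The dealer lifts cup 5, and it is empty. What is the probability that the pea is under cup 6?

1/5

Consider each possible location of the pea in turn.
If it is under any of cups 1, 2, 3, 4, and 6 (prior 1/6 each): cup 5 is the highest-numbered option available, probability 1; weight (1/6)·1 = 1/6 each.
If it is under cup 5 (prior 1/6): the dealer opened cup 5, so this case is ruled out; weight (1/6)·0 = 0.
The weights sum to 5/6.
So P(the pea under cup 6 | the dealer opened cup 5) = (1/6) / (5/6) = 1/5.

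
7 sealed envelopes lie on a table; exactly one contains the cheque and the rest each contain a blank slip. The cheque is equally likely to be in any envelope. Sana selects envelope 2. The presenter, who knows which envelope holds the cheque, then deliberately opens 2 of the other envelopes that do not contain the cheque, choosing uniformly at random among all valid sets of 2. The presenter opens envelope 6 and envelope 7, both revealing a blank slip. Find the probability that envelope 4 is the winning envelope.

Apply Bayes' rule, conditioning on where the cheque actually is.
If it is in any of envelopes 1, 3, 4, and 5 (prior 1/7 each): the presenter has 10 equally likely choices, so probability 1/10; weight (1/7)·(1/10) = 1/70 each.
If it is in envelope 2 (prior 1/7): the presenter has 15 equally likely choices, so probability 1/15; weight (1/7)·(1/15) = 1/105.
If it is in either of envelopes 6 and 7 (prior 1/7 each): that envelope was opened and seen not to hold the prize — ruled out; weight (1/7)·0 = 0 each.
The weights sum to 1/15.
So P(the cheque in envelope 4 | the presenter opened envelope 6 and envelope 7) = (1/70) / (1/15) = 3/14.

3/14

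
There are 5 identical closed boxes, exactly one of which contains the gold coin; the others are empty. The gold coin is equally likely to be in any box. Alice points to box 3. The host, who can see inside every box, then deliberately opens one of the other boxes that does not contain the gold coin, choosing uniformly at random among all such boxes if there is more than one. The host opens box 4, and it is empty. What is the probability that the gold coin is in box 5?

Apply Bayes' rule, conditioning on where the gold coin actually is.
If it is in any of boxes 1, 2, and 5 (prior 1/5 each): the host has 3 equally likely choices, so probability 1/3; weight (1/5)·(1/3) = 1/15 each.
If it is in box 3 (prior 1/5): the host has 4 equally likely choices, so probability 1/4; weight (1/5)·(1/4) = 1/20.
If it is in box 4 (prior 1/5): the host opened box 4, so this case is ruled out; weight (1/5)·0 = 0.
The weights sum to 1/4.
So P(the gold coin in box 5 | the host opened box 4) = (1/15) / (1/4) = 4/15.

4/15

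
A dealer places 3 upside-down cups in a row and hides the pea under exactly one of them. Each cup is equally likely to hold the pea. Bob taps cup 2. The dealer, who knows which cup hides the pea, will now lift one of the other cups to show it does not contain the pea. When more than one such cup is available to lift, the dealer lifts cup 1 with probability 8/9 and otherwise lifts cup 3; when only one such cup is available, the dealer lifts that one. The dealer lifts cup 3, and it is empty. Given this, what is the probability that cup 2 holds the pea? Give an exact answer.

Condition on the true location of the pea.
If it is under cup 1 (prior 1/3): only cup 3 is available, probability 1; weight (1/3)·1 = 1/3.
If it is under cup 2 (prior 1/3): cup 1 is available but not opened, probability 1/9; weight (1/3)·(1/9) = 1/27.
If it is under cup 3 (prior 1/3): the dealer opened cup 3, so this case is ruled out; weight (1/3)·0 = 0.
The weights sum to 10/27.
So P(the pea under cup 2 | the dealer opened cup 3) = (1/27) / (10/27) = 1/10.

1/10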